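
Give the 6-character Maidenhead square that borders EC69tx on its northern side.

ED60ta

Latitude subsquare x = 23; +1 → 24, wraps to 0 = a, carry into square.
Latitude square 9; +1 → 10, wraps to 0, carry into field.
Latitude field C = 2; +1 → 3 = D.
The longitude characters are unchanged.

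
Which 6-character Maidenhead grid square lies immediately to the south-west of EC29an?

Longitude subsquare a = 0; −1 → -1, wraps to 23 = x, carry into square.
Longitude square 2; −1 → 1.
Latitude subsquare n = 13; −1 → 12 = m.

EC19xm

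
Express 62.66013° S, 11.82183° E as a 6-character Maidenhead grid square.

Shift to the Maidenhead origin (180°W, 90°S): lon 191.8218, lat 27.3399.
Field: 191.8218/20 → 9 → J, 27.3399/10 → 2 → C; chars JC.
Square: 11.8218/2 → 5, 7.3399/1 → 7; chars 57.
Subsquare: 1.8218/0.0833333 → 21 → v, 0.3399/0.0416667 → 8 → i; chars vi.

JC57vi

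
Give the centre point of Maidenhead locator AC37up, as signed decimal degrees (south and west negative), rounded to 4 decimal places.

-62.3542, -172.2917

Field A=0, C=2: +0·20° lon, +2·10° lat → SW at lon -180°, lat -70°.
Square 3, 7: +3·2° lon, +7·1° lat → SW at lon -174°, lat -63°.
Subsquare u=20, p=15: +20·0.0833333° lon, +15·0.0416667° lat → SW at lon -172.333°, lat -62.375°.
Cell spans 0.0833333° lon × 0.0416667° lat. Centre is SW corner plus half of each.
latitude -62.3542, longitude -172.2917.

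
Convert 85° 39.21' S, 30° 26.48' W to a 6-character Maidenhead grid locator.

Add 180° to longitude and 90° to latitude: 149.5587, 4.3465.
Field (20°×10°, letters A–R): 149.5587/20 → 7 → H, 4.3465/10 → 0 → A; chars HA.
Square (2°×1°, digits 0–9): 9.5587/2 → 4, 4.3465/1 → 4; chars 44.
Subsquare (5′×2.5′, letters a–x): 1.5587/0.0833333 → 18 → s, 0.3465/0.0416667 → 8 → i; chars si.

HA44si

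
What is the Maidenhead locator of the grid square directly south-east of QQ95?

Longitude square 9; +1 → 10, wraps to 0, carry into field.
Longitude field Q = 16; +1 → 17 = R.
Latitude square 5; −1 → 4.

RQ04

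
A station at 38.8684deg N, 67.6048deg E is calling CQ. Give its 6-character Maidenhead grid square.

Add 180° to longitude and 90° to latitude: 247.6048, 128.8684.
Field: lon ⌊247.6048/20⌋ = 12 → M; lat ⌊128.8684/10⌋ = 12 → M.
Square: lon ⌊7.6048/2⌋ = 3; lat ⌊8.8684/1⌋ = 8.
Subsquare: lon ⌊1.6048/0.0833333⌋ = 19 → t; lat ⌊0.8684/0.0416667⌋ = 20 → u.

MM38tu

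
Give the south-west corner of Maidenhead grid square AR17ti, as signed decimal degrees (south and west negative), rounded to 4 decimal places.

87.3333, -176.4167

Field A=0, R=17: +0·20° lon, +17·10° lat → SW at lon -180°, lat 80°.
Square 1, 7: +1·2° lon, +7·1° lat → SW at lon -178°, lat 87°.
Subsquare t=19, i=8: +19·0.0833333° lon, +8·0.0416667° lat → SW at lon -176.417°, lat 87.3333°.
latitude 87.3333, longitude -176.4167.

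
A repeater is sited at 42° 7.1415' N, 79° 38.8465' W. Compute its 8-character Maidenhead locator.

FN02ec28

Offset from 180°W / 90°S: lon 100.35256°, lat 132.11902°.
Field: lon ⌊100.35256/20⌋ = 5 → F; lat ⌊132.11902/10⌋ = 13 → N.
Square: lon ⌊0.35256/2⌋ = 0; lat ⌊2.11902/1⌋ = 2.
Subsquare: lon ⌊0.35256/0.0833333⌋ = 4 → e; lat ⌊0.11902/0.0416667⌋ = 2 → c.
Extended square: lon ⌊0.01923/0.00833333⌋ = 2; lat ⌊0.03569/0.00416667⌋ = 8.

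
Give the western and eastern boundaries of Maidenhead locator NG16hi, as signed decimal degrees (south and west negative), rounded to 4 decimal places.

Field N=13, G=6: +13·20° lon, +6·10° lat → SW at lon 80°, lat -30°.
Square 1, 6: +1·2° lon, +6·1° lat → SW at lon 82°, lat -24°.
Subsquare h=7, i=8: +7·0.0833333° lon, +8·0.0416667° lat → SW at lon 82.5833°, lat -23.6667°.
Cell spans 0.0833333° lon × 0.0416667° lat.
west 82.5833, east 82.6667.

82.5833, 82.6667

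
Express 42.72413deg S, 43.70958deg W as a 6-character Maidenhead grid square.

GE87dg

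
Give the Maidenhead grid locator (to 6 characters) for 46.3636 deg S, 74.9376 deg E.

Offset from 180°W / 90°S: lon 254.9376°, lat 43.6364°.
Field: 254.9376/20 → 12 → M, 43.6364/10 → 4 → E; chars ME.
Square: 14.9376/2 → 7, 3.6364/1 → 3; chars 73.
Subsquare: 0.9376/0.0833333 → 11 → l, 0.6364/0.0416667 → 15 → p; chars lp.

ME73lp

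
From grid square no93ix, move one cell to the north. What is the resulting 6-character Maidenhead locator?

NO94ia

Latitude subsquare x = 23; +1 → 24, wraps to 0 = a, carry into square.
Latitude square 3; +1 → 4.
The longitude characters are unchanged.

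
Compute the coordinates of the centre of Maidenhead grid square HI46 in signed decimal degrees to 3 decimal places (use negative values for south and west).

-3.500, -31.000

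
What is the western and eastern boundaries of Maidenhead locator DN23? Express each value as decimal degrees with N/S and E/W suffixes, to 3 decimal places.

116.000° W, 114.000° W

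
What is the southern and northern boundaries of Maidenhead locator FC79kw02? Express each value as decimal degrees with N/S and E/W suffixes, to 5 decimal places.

60.07500° S, 60.07083° S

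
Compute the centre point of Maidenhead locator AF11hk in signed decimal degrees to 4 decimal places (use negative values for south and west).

Field A=0, F=5: +0·20° lon, +5·10° lat → SW at lon -180°, lat -40°.
Square 1, 1: +1·2° lon, +1·1° lat → SW at lon -178°, lat -39°.
Subsquare h=7, k=10: +7·0.0833333° lon, +10·0.0416667° lat → SW at lon -177.417°, lat -38.5833°.
Cell spans 0.0833333° lon × 0.0416667° lat. Centre is SW corner plus half of each.
latitude -38.5625, longitude -177.3750.

-38.5625, -177.3750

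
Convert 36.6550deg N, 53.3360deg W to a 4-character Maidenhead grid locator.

GM36

Add 180° to longitude and 90° to latitude: 126.66, 126.66.
Field: 126.66/20 → 6 → G, 126.66/10 → 12 → M; chars GM.
Square: 6.66/2 → 3, 6.66/1 → 6; chars 36.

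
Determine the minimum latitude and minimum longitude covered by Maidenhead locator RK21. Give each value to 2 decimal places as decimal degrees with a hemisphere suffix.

Field R=17, K=10: +17·20° lon, +10·10° lat → SW at lon 160°, lat 10°.
Square 2, 1: +2·2° lon, +1·1° lat → SW at lon 164°, lat 11°.
latitude 11.00° N, longitude 164.00° E.

11.00° N, 164.00° E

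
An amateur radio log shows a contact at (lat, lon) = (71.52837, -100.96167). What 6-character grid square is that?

DQ91mm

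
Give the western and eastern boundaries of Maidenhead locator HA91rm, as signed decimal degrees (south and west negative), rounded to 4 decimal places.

-20.5833, -20.5000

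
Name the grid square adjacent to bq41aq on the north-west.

BQ31xr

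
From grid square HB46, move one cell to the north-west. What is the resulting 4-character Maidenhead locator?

Longitude square 4; −1 → 3.
Latitude square 6; +1 → 7.

HB37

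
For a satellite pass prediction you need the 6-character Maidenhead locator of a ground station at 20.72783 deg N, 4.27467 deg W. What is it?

IL70ur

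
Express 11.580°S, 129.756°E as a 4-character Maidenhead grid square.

PH48

Offset from 180°W / 90°S: lon 309.76°, lat 78.42°.
Field: 309.76/20 → 15 → P, 78.42/10 → 7 → H; chars PH.
Square: 9.76/2 → 4, 8.42/1 → 8; chars 48.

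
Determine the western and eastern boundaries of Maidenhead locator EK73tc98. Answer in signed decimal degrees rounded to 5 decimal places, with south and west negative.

-84.34167, -84.33333

Field E=4, K=10: +4·20° lon, +10·10° lat → SW at lon -100°, lat 10°.
Square 7, 3: +7·2° lon, +3·1° lat → SW at lon -86°, lat 13°.
Subsquare t=19, c=2: +19·0.0833333° lon, +2·0.0416667° lat → SW at lon -84.4167°, lat 13.0833°.
Extended square 9, 8: +9·0.00833333° lon, +8·0.00416667° lat → SW at lon -84.3417°, lat 13.1167°.
Cell spans 0.00833333° lon × 0.00416667° lat.
west -84.34167, east -84.33333.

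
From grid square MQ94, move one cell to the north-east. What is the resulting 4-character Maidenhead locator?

NQ05

Longitude square 9; +1 → 10, wraps to 0, carry into field.
Longitude field M = 12; +1 → 13 = N.
Latitude square 4; +1 → 5.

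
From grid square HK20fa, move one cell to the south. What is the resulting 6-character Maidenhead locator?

Latitude subsquare a = 0; −1 → -1, wraps to 23 = x, carry into square.
Latitude square 0; −1 → -1, wraps to 9, carry into field.
Latitude field K = 10; −1 → 9 = J.
The longitude characters are unchanged.

HJ29fx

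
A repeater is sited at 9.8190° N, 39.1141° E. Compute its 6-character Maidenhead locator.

KJ99nt

Offset from 180°W / 90°S: lon 219.1141°, lat 99.8190°.
Field: lon ⌊219.1141/20⌋ = 10 → K; lat ⌊99.8190/10⌋ = 9 → J.
Square: lon ⌊19.1141/2⌋ = 9; lat ⌊9.8190/1⌋ = 9.
Subsquare: lon ⌊1.1141/0.0833333⌋ = 13 → n; lat ⌊0.8190/0.0416667⌋ = 19 → t.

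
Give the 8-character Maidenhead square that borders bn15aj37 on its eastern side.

BN15aj47

Longitude extended square 3; +1 → 4.
The latitude characters are unchanged.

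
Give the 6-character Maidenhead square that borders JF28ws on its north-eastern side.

JF28xt

Longitude subsquare w = 22; +1 → 23 = x.
Latitude subsquare s = 18; +1 → 19 = t.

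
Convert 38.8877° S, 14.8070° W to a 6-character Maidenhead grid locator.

IF21oc

Add 180° to longitude and 90° to latitude: 165.1930, 51.1123.
Field: lon ⌊165.1930/20⌋ = 8 → I; lat ⌊51.1123/10⌋ = 5 → F.
Square: lon ⌊5.1930/2⌋ = 2; lat ⌊1.1123/1⌋ = 1.
Subsquare: lon ⌊1.1930/0.0833333⌋ = 14 → o; lat ⌊0.1123/0.0416667⌋ = 2 → c.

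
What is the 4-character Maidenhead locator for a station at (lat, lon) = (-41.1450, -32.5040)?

HE38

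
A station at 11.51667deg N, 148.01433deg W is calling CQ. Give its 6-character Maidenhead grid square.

Offset from 180°W / 90°S: lon 31.9857°, lat 101.5167°.
Field (20°×10°, letters A–R): 31.9857/20 → 1 → B, 101.5167/10 → 10 → K; chars BK.
Square (2°×1°, digits 0–9): 11.9857/2 → 5, 1.5167/1 → 1; chars 51.
Subsquare (5′×2.5′, letters a–x): 1.9857/0.0833333 → 23 → x, 0.5167/0.0416667 → 12 → m; chars xm.

BK51xm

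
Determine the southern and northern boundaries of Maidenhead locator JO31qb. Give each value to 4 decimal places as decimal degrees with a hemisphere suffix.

Field J=9, O=14: +9·20° lon, +14·10° lat → SW at lon 0°, lat 50°.
Square 3, 1: +3·2° lon, +1·1° lat → SW at lon 6°, lat 51°.
Subsquare q=16, b=1: +16·0.0833333° lon, +1·0.0416667° lat → SW at lon 7.33333°, lat 51.0417°.
Cell spans 0.0833333° lon × 0.0416667° lat.
south 51.0417° N, north 51.0833° N.

51.0417° N, 51.0833° N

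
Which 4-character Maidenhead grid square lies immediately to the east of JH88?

JH98

Longitude square 8; +1 → 9.
The latitude characters are unchanged.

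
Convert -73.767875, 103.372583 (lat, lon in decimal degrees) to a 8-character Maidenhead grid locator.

Shift to the Maidenhead origin (180°W, 90°S): lon 283.37258, lat 16.23212.
Field (20°×10°, letters A–R): 283.37258/20 → 14 → O, 16.23212/10 → 1 → B; chars OB.
Square (2°×1°, digits 0–9): 3.37258/2 → 1, 6.23212/1 → 6; chars 16.
Subsquare (5′×2.5′, letters a–x): 1.37258/0.0833333 → 16 → q, 0.23212/0.0416667 → 5 → f; chars qf.
Extended square (30″×15″, digits 0–9): 0.03925/0.00833333 → 4, 0.02379/0.00416667 → 5; chars 45.

OB16qf45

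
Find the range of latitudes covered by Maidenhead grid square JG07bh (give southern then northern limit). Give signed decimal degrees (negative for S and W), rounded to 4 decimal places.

-22.7083, -22.6667

Field J=9, G=6: +9·20° lon, +6·10° lat → SW at lon 0°, lat -30°.
Square 0, 7: +0·2° lon, +7·1° lat → SW at lon 0°, lat -23°.
Subsquare b=1, h=7: +1·0.0833333° lon, +7·0.0416667° lat → SW at lon 0.0833333°, lat -22.7083°.
Cell spans 0.0833333° lon × 0.0416667° lat.
south -22.7083, north -22.6667.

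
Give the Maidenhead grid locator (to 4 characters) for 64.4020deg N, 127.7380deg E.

PP34

Add 180° to longitude and 90° to latitude: 307.74, 154.40.
Field: 307.74/20 → 15 → P, 154.40/10 → 15 → P; chars PP.
Square: 7.74/2 → 3, 4.40/1 → 4; chars 34.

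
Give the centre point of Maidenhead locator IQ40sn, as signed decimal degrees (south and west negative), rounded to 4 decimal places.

70.5625, -10.4583

Field I=8, Q=16: +8·20° lon, +16·10° lat → SW at lon -20°, lat 70°.
Square 4, 0: +4·2° lon, +0·1° lat → SW at lon -12°, lat 70°.
Subsquare s=18, n=13: +18·0.0833333° lon, +13·0.0416667° lat → SW at lon -10.5°, lat 70.5417°.
Cell spans 0.0833333° lon × 0.0416667° lat. Centre is SW corner plus half of each.
latitude 70.5625, longitude -10.4583.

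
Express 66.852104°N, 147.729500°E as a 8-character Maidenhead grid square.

QP36uu74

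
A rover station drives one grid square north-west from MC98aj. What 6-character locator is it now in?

MC88xk

Longitude subsquare a = 0; −1 → -1, wraps to 23 = x, carry into square.
Longitude square 9; −1 → 8.
Latitude subsquare j = 9; +1 → 10 = k.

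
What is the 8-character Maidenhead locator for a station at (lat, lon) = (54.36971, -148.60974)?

BO54qi68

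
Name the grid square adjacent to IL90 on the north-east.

JL01

Longitude square 9; +1 → 10, wraps to 0, carry into field.
Longitude field I = 8; +1 → 9 = J.
Latitude square 0; +1 → 1.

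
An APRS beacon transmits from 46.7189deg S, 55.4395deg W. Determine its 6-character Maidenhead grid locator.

GE23gg

Offset from 180°W / 90°S: lon 124.5605°, lat 43.2811°.
Field (20°×10°, letters A–R): 124.5605/20 → 6 → G, 43.2811/10 → 4 → E; chars GE.
Square (2°×1°, digits 0–9): 4.5605/2 → 2, 3.2811/1 → 3; chars 23.
Subsquare (5′×2.5′, letters a–x): 0.5605/0.0833333 → 6 → g, 0.2811/0.0416667 → 6 → g; chars gg.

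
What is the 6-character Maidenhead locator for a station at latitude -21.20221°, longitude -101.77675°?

DG98ct

Add 180° to longitude and 90° to latitude: 78.2232, 68.7978.
Field: 78.2232/20 → 3 → D, 68.7978/10 → 6 → G; chars DG.
Square: 18.2232/2 → 9, 8.7978/1 → 8; chars 98.
Subsquare: 0.2232/0.0833333 → 2 → c, 0.7978/0.0416667 → 19 → t; chars ct.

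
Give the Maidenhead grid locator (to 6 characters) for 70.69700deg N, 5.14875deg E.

Offset from 180°W / 90°S: lon 185.1488°, lat 160.6970°.
Field (20°×10°, letters A–R): lon ⌊185.1488/20⌋ = 9 → J; lat ⌊160.6970/10⌋ = 16 → Q.
Square (2°×1°, digits 0–9): lon ⌊5.1488/2⌋ = 2; lat ⌊0.6970/1⌋ = 0.
Subsquare (5′×2.5′, letters a–x): lon ⌊1.1488/0.0833333⌋ = 13 → n; lat ⌊0.6970/0.0416667⌋ = 16 → q.

JQ20nq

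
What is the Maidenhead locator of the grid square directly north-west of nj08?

Longitude square 0; −1 → -1, wraps to 9, carry into field.
Longitude field N = 13; −1 → 12 = M.
Latitude square 8; +1 → 9.

MJ99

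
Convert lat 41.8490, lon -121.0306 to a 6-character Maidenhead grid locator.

Offset from 180°W / 90°S: lon 58.9694°, lat 131.8490°.
Field (20°×10°, letters A–R): lon ⌊58.9694/20⌋ = 2 → C; lat ⌊131.8490/10⌋ = 13 → N.
Square (2°×1°, digits 0–9): lon ⌊18.9694/2⌋ = 9; lat ⌊1.8490/1⌋ = 1.
Subsquare (5′×2.5′, letters a–x): lon ⌊0.9694/0.0833333⌋ = 11 → l; lat ⌊0.8490/0.0416667⌋ = 20 → u.

CN91lu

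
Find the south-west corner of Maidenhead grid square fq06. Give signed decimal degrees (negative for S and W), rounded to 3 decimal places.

76.000, -80.000

Field F=5, Q=16: +5·20° lon, +16·10° lat → SW at lon -80°, lat 70°.
Square 0, 6: +0·2° lon, +6·1° lat → SW at lon -80°, lat 76°.
latitude 76.000, longitude -80.000.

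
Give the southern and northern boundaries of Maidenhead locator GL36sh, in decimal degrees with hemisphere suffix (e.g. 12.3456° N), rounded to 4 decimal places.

26.2917° N, 26.3333° N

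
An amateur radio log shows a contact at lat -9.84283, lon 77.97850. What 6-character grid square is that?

Add 180° to longitude and 90° to latitude: 257.9785, 80.1572.
Field (20°×10°, letters A–R): lon ⌊257.9785/20⌋ = 12 → M; lat ⌊80.1572/10⌋ = 8 → I.
Square (2°×1°, digits 0–9): lon ⌊17.9785/2⌋ = 8; lat ⌊0.1572/1⌋ = 0.
Subsquare (5′×2.5′, letters a–x): lon ⌊1.9785/0.0833333⌋ = 23 → x; lat ⌊0.1572/0.0416667⌋ = 3 → d.

MI80xd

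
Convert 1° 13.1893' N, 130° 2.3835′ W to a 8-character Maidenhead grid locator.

Shift to the Maidenhead origin (180°W, 90°S): lon 49.96027, lat 91.21982.
Field (20°×10°, letters A–R): lon ⌊49.96027/20⌋ = 2 → C; lat ⌊91.21982/10⌋ = 9 → J.
Square (2°×1°, digits 0–9): lon ⌊9.96027/2⌋ = 4; lat ⌊1.21982/1⌋ = 1.
Subsquare (5′×2.5′, letters a–x): lon ⌊1.96027/0.0833333⌋ = 23 → x; lat ⌊0.21982/0.0416667⌋ = 5 → f.
Extended square (30″×15″, digits 0–9): lon ⌊0.04361/0.00833333⌋ = 5; lat ⌊0.01149/0.00416667⌋ = 2.

CJ41xf52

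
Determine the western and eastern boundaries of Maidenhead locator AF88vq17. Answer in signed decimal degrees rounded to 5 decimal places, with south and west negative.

Field A=0, F=5: +0·20° lon, +5·10° lat → SW at lon -180°, lat -40°.
Square 8, 8: +8·2° lon, +8·1° lat → SW at lon -164°, lat -32°.
Subsquare v=21, q=16: +21·0.0833333° lon, +16·0.0416667° lat → SW at lon -162.25°, lat -31.3333°.
Extended square 1, 7: +1·0.00833333° lon, +7·0.00416667° lat → SW at lon -162.242°, lat -31.3042°.
Cell spans 0.00833333° lon × 0.00416667° lat.
west -162.24167, east -162.23333.

-162.24167, -162.23333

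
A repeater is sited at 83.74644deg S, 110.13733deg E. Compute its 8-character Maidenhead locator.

OA56bg60

Offset from 180°W / 90°S: lon 290.13733°, lat 6.25356°.
Field: lon ⌊290.13733/20⌋ = 14 → O; lat ⌊6.25356/10⌋ = 0 → A.
Square: lon ⌊10.13733/2⌋ = 5; lat ⌊6.25356/1⌋ = 6.
Subsquare: lon ⌊0.13733/0.0833333⌋ = 1 → b; lat ⌊0.25356/0.0416667⌋ = 6 → g.
Extended square: lon ⌊0.05400/0.00833333⌋ = 6; lat ⌊0.00356/0.00416667⌋ = 0.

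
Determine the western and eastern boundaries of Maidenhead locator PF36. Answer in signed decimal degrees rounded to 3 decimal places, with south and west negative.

Field P=15, F=5: +15·20° lon, +5·10° lat → SW at lon 120°, lat -40°.
Square 3, 6: +3·2° lon, +6·1° lat → SW at lon 126°, lat -34°.
Cell spans 2° lon × 1° lat.
west 126.000, east 128.000.

126.000, 128.000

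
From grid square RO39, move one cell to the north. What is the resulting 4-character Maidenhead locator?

Latitude square 9; +1 → 10, wraps to 0, carry into field.
Latitude field O = 14; +1 → 15 = P.
The longitude characters are unchanged.

RP30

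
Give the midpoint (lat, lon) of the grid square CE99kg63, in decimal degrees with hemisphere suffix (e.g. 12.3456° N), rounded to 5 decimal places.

Field C=2, E=4: +2·20° lon, +4·10° lat → SW at lon -140°, lat -50°.
Square 9, 9: +9·2° lon, +9·1° lat → SW at lon -122°, lat -41°.
Subsquare k=10, g=6: +10·0.0833333° lon, +6·0.0416667° lat → SW at lon -121.167°, lat -40.75°.
Extended square 6, 3: +6·0.00833333° lon, +3·0.00416667° lat → SW at lon -121.117°, lat -40.7375°.
Cell spans 0.00833333° lon × 0.00416667° lat. Centre is SW corner plus half of each.
latitude 40.73542° S, longitude 121.11250° W.

40.73542° S, 121.11250° W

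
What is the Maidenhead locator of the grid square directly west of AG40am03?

AG30xm93

Longitude extended square 0; −1 → -1, wraps to 9, carry into subsquare.
Longitude subsquare a = 0; −1 → -1, wraps to 23 = x, carry into square.
Longitude square 4; −1 → 3.
The latitude characters are unchanged.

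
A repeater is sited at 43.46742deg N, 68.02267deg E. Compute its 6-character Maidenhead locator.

MN43al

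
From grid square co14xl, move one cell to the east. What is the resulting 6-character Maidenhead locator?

CO24al

Longitude subsquare x = 23; +1 → 24, wraps to 0 = a, carry into square.
Longitude square 1; +1 → 2.
The latitude characters are unchanged.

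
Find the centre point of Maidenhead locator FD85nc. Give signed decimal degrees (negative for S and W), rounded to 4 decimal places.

Field F=5, D=3: +5·20° lon, +3·10° lat → SW at lon -80°, lat -60°.
Square 8, 5: +8·2° lon, +5·1° lat → SW at lon -64°, lat -55°.
Subsquare n=13, c=2: +13·0.0833333° lon, +2·0.0416667° lat → SW at lon -62.9167°, lat -54.9167°.
Cell spans 0.0833333° lon × 0.0416667° lat. Centre is SW corner plus half of each.
latitude -54.8958, longitude -62.8750.

-54.8958, -62.8750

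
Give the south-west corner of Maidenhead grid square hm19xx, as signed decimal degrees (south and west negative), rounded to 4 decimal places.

Field H=7, M=12: +7·20° lon, +12·10° lat → SW at lon -40°, lat 30°.
Square 1, 9: +1·2° lon, +9·1° lat → SW at lon -38°, lat 39°.
Subsquare x=23, x=23: +23·0.0833333° lon, +23·0.0416667° lat → SW at lon -36.0833°, lat 39.9583°.
latitude 39.9583, longitude -36.0833.

39.9583, -36.0833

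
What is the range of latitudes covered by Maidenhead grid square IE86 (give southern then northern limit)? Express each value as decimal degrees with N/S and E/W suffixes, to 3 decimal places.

Field I=8, E=4: +8·20° lon, +4·10° lat → SW at lon -20°, lat -50°.
Square 8, 6: +8·2° lon, +6·1° lat → SW at lon -4°, lat -44°.
Cell spans 2° lon × 1° lat.
south 44.000° S, north 43.000° S.

44.000° S, 43.000° S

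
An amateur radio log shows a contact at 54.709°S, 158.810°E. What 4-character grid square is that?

Offset from 180°W / 90°S: lon 338.81°, lat 35.29°.
Field: 338.81/20 → 16 → Q, 35.29/10 → 3 → D; chars QD.
Square: 18.81/2 → 9, 5.29/1 → 5; chars 95.

QD95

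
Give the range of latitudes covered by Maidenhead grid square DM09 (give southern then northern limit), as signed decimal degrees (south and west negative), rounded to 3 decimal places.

Field D=3, M=12: +3·20° lon, +12·10° lat → SW at lon -120°, lat 30°.
Square 0, 9: +0·2° lon, +9·1° lat → SW at lon -120°, lat 39°.
Cell spans 2° lon × 1° lat.
south 39.000, north 40.000.

39.000, 40.000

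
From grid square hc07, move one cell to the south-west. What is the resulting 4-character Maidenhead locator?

GC96

Longitude square 0; −1 → -1, wraps to 9, carry into field.
Longitude field H = 7; −1 → 6 = G.
Latitude square 7; −1 → 6.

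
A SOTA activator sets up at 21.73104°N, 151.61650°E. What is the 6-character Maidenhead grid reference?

QL51tr

Add 180° to longitude and 90° to latitude: 331.6165, 111.7310.
Field: 331.6165/20 → 16 → Q, 111.7310/10 → 11 → L; chars QL.
Square: 11.6165/2 → 5, 1.7310/1 → 1; chars 51.
Subsquare: 1.6165/0.0833333 → 19 → t, 0.7310/0.0416667 → 17 → r; chars tr.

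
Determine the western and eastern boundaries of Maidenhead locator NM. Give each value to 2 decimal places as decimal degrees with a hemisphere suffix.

80.00° E, 100.00° E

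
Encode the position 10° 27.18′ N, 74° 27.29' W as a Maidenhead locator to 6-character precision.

FK20sk

Add 180° to longitude and 90° to latitude: 105.5452, 100.4530.
Field: 105.5452/20 → 5 → F, 100.4530/10 → 10 → K; chars FK.
Square: 5.5452/2 → 2, 0.4530/1 → 0; chars 20.
Subsquare: 1.5452/0.0833333 → 18 → s, 0.4530/0.0416667 → 10 → k; chars sk.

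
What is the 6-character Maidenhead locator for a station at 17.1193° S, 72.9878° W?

Shift to the Maidenhead origin (180°W, 90°S): lon 107.0122, lat 72.8807.
Field: 107.0122/20 → 5 → F, 72.8807/10 → 7 → H; chars FH.
Square: 7.0122/2 → 3, 2.8807/1 → 2; chars 32.
Subsquare: 1.0122/0.0833333 → 12 → m, 0.8807/0.0416667 → 21 → v; chars mv.

FH32mv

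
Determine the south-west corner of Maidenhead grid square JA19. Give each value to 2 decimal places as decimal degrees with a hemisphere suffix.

81.00° S, 2.00° E

Field J=9, A=0: +9·20° lon, +0·10° lat → SW at lon 0°, lat -90°.
Square 1, 9: +1·2° lon, +9·1° lat → SW at lon 2°, lat -81°.
latitude 81.00° S, longitude 2.00° E.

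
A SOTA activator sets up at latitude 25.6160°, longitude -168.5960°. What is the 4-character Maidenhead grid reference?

AL55

Add 180° to longitude and 90° to latitude: 11.40, 115.62.
Field (20°×10°, letters A–R): 11.40/20 → 0 → A, 115.62/10 → 11 → L; chars AL.
Square (2°×1°, digits 0–9): 11.40/2 → 5, 5.62/1 → 5; chars 55.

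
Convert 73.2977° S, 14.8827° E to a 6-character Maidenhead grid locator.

JB76kq

Offset from 180°W / 90°S: lon 194.8827°, lat 16.7023°.
Field: 194.8827/20 → 9 → J, 16.7023/10 → 1 → B; chars JB.
Square: 14.8827/2 → 7, 6.7023/1 → 6; chars 76.
Subsquare: 0.8827/0.0833333 → 10 → k, 0.7023/0.0416667 → 16 → q; chars kq.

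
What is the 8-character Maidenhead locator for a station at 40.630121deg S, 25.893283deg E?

KE29wi78

Offset from 180°W / 90°S: lon 205.89328°, lat 49.36988°.
Field: lon ⌊205.89328/20⌋ = 10 → K; lat ⌊49.36988/10⌋ = 4 → E.
Square: lon ⌊5.89328/2⌋ = 2; lat ⌊9.36988/1⌋ = 9.
Subsquare: lon ⌊1.89328/0.0833333⌋ = 22 → w; lat ⌊0.36988/0.0416667⌋ = 8 → i.
Extended square: lon ⌊0.05995/0.00833333⌋ = 7; lat ⌊0.03655/0.00416667⌋ = 8.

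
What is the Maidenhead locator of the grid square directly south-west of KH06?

JH95

Longitude square 0; −1 → -1, wraps to 9, carry into field.
Longitude field K = 10; −1 → 9 = J.
Latitude square 6; −1 → 5.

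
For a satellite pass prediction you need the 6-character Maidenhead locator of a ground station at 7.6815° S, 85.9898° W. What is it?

EI72ah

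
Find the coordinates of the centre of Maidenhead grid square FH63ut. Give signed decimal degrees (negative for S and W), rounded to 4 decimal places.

-16.1875, -66.2917

Field F=5, H=7: +5·20° lon, +7·10° lat → SW at lon -80°, lat -20°.
Square 6, 3: +6·2° lon, +3·1° lat → SW at lon -68°, lat -17°.
Subsquare u=20, t=19: +20·0.0833333° lon, +19·0.0416667° lat → SW at lon -66.3333°, lat -16.2083°.
Cell spans 0.0833333° lon × 0.0416667° lat. Centre is SW corner plus half of each.
latitude -16.1875, longitude -66.2917.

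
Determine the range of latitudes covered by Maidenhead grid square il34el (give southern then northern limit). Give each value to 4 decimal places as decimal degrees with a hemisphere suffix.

24.4583° N, 24.5000° N

Field I=8, L=11: +8·20° lon, +11·10° lat → SW at lon -20°, lat 20°.
Square 3, 4: +3·2° lon, +4·1° lat → SW at lon -14°, lat 24°.
Subsquare e=4, l=11: +4·0.0833333° lon, +11·0.0416667° lat → SW at lon -13.6667°, lat 24.4583°.
Cell spans 0.0833333° lon × 0.0416667° lat.
south 24.4583° N, north 24.5000° N.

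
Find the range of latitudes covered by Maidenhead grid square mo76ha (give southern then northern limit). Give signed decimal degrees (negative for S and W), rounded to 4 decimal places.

56.0000, 56.0417

Field M=12, O=14: +12·20° lon, +14·10° lat → SW at lon 60°, lat 50°.
Square 7, 6: +7·2° lon, +6·1° lat → SW at lon 74°, lat 56°.
Subsquare h=7, a=0: +7·0.0833333° lon, +0·0.0416667° lat → SW at lon 74.5833°, lat 56°.
Cell spans 0.0833333° lon × 0.0416667° lat.
south 56.0000, north 56.0417.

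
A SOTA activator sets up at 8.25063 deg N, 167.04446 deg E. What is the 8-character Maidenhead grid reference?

RJ38mg50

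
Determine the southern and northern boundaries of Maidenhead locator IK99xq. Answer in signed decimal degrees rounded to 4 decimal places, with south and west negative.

Field I=8, K=10: +8·20° lon, +10·10° lat → SW at lon -20°, lat 10°.
Square 9, 9: +9·2° lon, +9·1° lat → SW at lon -2°, lat 19°.
Subsquare x=23, q=16: +23·0.0833333° lon, +16·0.0416667° lat → SW at lon -0.0833333°, lat 19.6667°.
Cell spans 0.0833333° lon × 0.0416667° lat.
south 19.6667, north 19.7083.

19.6667, 19.7083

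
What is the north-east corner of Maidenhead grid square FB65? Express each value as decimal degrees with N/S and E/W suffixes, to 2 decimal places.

74.00° S, 66.00° W

Field F=5, B=1: +5·20° lon, +1·10° lat → SW at lon -80°, lat -80°.
Square 6, 5: +6·2° lon, +5·1° lat → SW at lon -68°, lat -75°.
Cell spans 2° lon × 1° lat. NE corner is SW corner plus one full cell.
latitude 74.00° S, longitude 66.00° W.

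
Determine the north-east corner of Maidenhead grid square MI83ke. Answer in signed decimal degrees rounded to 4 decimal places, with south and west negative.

Field M=12, I=8: +12·20° lon, +8·10° lat → SW at lon 60°, lat -10°.
Square 8, 3: +8·2° lon, +3·1° lat → SW at lon 76°, lat -7°.
Subsquare k=10, e=4: +10·0.0833333° lon, +4·0.0416667° lat → SW at lon 76.8333°, lat -6.83333°.
Cell spans 0.0833333° lon × 0.0416667° lat. NE corner is SW corner plus one full cell.
latitude -6.7917, longitude 76.9167.

-6.7917, 76.9167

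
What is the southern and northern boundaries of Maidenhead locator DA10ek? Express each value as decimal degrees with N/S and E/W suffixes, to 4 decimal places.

89.5833° S, 89.5417° S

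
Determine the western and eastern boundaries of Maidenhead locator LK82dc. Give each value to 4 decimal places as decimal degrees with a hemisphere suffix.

56.2500° E, 56.3333° E

Field L=11, K=10: +11·20° lon, +10·10° lat → SW at lon 40°, lat 10°.
Square 8, 2: +8·2° lon, +2·1° lat → SW at lon 56°, lat 12°.
Subsquare d=3, c=2: +3·0.0833333° lon, +2·0.0416667° lat → SW at lon 56.25°, lat 12.0833°.
Cell spans 0.0833333° lon × 0.0416667° lat.
west 56.2500° E, east 56.3333° E.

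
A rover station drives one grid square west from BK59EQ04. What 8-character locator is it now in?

BK59dq94

Longitude extended square 0; −1 → -1, wraps to 9, carry into subsquare.
Longitude subsquare e = 4; −1 → 3 = d.
The latitude characters are unchanged.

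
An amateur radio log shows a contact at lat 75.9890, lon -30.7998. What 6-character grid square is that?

Add 180° to longitude and 90° to latitude: 149.2002, 165.9890.
Field: 149.2002/20 → 7 → H, 165.9890/10 → 16 → Q; chars HQ.
Square: 9.2002/2 → 4, 5.9890/1 → 5; chars 45.
Subsquare: 1.2002/0.0833333 → 14 → o, 0.9890/0.0416667 → 23 → x; chars ox.

HQ45ox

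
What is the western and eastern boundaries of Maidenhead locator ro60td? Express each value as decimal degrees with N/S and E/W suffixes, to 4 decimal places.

173.5833° E, 173.6667° E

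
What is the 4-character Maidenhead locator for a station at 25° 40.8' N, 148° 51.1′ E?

QL45

Shift to the Maidenhead origin (180°W, 90°S): lon 328.85, lat 115.68.
Field: lon ⌊328.85/20⌋ = 16 → Q; lat ⌊115.68/10⌋ = 11 → L.
Square: lon ⌊8.85/2⌋ = 4; lat ⌊5.68/1⌋ = 5.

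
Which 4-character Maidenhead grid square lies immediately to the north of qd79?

QE70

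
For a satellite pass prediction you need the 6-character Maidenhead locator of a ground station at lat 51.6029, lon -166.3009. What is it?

AO61uo

Offset from 180°W / 90°S: lon 13.6991°, lat 141.6029°.
Field: lon ⌊13.6991/20⌋ = 0 → A; lat ⌊141.6029/10⌋ = 14 → O.
Square: lon ⌊13.6991/2⌋ = 6; lat ⌊1.6029/1⌋ = 1.
Subsquare: lon ⌊1.6991/0.0833333⌋ = 20 → u; lat ⌊0.6029/0.0416667⌋ = 14 → o.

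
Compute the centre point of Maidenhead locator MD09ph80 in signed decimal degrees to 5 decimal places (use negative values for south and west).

-50.70625, 61.32083

Field M=12, D=3: +12·20° lon, +3·10° lat → SW at lon 60°, lat -60°.
Square 0, 9: +0·2° lon, +9·1° lat → SW at lon 60°, lat -51°.
Subsquare p=15, h=7: +15·0.0833333° lon, +7·0.0416667° lat → SW at lon 61.25°, lat -50.7083°.
Extended square 8, 0: +8·0.00833333° lon, +0·0.00416667° lat → SW at lon 61.3167°, lat -50.7083°.
Cell spans 0.00833333° lon × 0.00416667° lat. Centre is SW corner plus half of each.
latitude -50.70625, longitude 61.32083.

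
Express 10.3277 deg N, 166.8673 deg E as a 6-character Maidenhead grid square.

RK30kh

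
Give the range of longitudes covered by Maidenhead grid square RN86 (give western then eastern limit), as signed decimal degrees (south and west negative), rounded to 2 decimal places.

176.00, 178.00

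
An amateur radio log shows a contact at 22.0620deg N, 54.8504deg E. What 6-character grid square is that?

LL72kb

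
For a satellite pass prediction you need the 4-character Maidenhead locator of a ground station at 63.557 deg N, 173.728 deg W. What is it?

AP33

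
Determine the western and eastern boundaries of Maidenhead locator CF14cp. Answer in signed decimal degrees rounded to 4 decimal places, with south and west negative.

-137.8333, -137.7500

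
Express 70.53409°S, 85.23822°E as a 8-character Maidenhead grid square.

NB29ol81

Offset from 180°W / 90°S: lon 265.23822°, lat 19.46591°.
Field: 265.23822/20 → 13 → N, 19.46591/10 → 1 → B; chars NB.
Square: 5.23822/2 → 2, 9.46591/1 → 9; chars 29.
Subsquare: 1.23822/0.0833333 → 14 → o, 0.46591/0.0416667 → 11 → l; chars ol.
Extended square: 0.07155/0.00833333 → 8, 0.00758/0.00416667 → 1; chars 81.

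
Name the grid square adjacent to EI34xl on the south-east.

EI44ak

Longitude subsquare x = 23; +1 → 24, wraps to 0 = a, carry into square.
Longitude square 3; +1 → 4.
Latitude subsquare l = 11; −1 → 10 = k.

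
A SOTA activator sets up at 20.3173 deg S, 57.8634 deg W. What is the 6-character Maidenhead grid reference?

GG19bq

Add 180° to longitude and 90° to latitude: 122.1366, 69.6827.
Field: 122.1366/20 → 6 → G, 69.6827/10 → 6 → G; chars GG.
Square: 2.1366/2 → 1, 9.6827/1 → 9; chars 19.
Subsquare: 0.1366/0.0833333 → 1 → b, 0.6827/0.0416667 → 16 → q; chars bq.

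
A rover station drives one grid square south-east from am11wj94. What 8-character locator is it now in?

AM11xj03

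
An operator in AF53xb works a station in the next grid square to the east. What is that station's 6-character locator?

AF63ab

Longitude subsquare x = 23; +1 → 24, wraps to 0 = a, carry into square.
Longitude square 5; +1 → 6.
The latitude characters are unchanged.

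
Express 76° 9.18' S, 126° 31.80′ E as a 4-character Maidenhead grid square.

PB33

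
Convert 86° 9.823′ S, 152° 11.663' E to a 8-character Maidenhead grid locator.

QA63cu30

Shift to the Maidenhead origin (180°W, 90°S): lon 332.19438, lat 3.83628.
Field (20°×10°, letters A–R): lon ⌊332.19438/20⌋ = 16 → Q; lat ⌊3.83628/10⌋ = 0 → A.
Square (2°×1°, digits 0–9): lon ⌊12.19438/2⌋ = 6; lat ⌊3.83628/1⌋ = 3.
Subsquare (5′×2.5′, letters a–x): lon ⌊0.19438/0.0833333⌋ = 2 → c; lat ⌊0.83628/0.0416667⌋ = 20 → u.
Extended square (30″×15″, digits 0–9): lon ⌊0.02772/0.00833333⌋ = 3; lat ⌊0.00295/0.00416667⌋ = 0.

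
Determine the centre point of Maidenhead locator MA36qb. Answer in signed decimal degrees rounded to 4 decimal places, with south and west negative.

Field M=12, A=0: +12·20° lon, +0·10° lat → SW at lon 60°, lat -90°.
Square 3, 6: +3·2° lon, +6·1° lat → SW at lon 66°, lat -84°.
Subsquare q=16, b=1: +16·0.0833333° lon, +1·0.0416667° lat → SW at lon 67.3333°, lat -83.9583°.
Cell spans 0.0833333° lon × 0.0416667° lat. Centre is SW corner plus half of each.
latitude -83.9375, longitude 67.3750.

-83.9375, 67.3750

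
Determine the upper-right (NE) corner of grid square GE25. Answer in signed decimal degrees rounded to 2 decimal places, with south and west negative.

-44.00, -54.00

Field G=6, E=4: +6·20° lon, +4·10° lat → SW at lon -60°, lat -50°.
Square 2, 5: +2·2° lon, +5·1° lat → SW at lon -56°, lat -45°.
Cell spans 2° lon × 1° lat. NE corner is SW corner plus one full cell.
latitude -44.00, longitude -54.00.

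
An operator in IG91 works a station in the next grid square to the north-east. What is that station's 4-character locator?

JG02

Longitude square 9; +1 → 10, wraps to 0, carry into field.
Longitude field I = 8; +1 → 9 = J.
Latitude square 1; +1 → 2.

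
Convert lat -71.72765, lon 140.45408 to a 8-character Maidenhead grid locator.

QB08fg45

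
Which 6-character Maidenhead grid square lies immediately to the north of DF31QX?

DF32qa

Latitude subsquare x = 23; +1 → 24, wraps to 0 = a, carry into square.
Latitude square 1; +1 → 2.
The longitude characters are unchanged.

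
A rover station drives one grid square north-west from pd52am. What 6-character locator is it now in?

Longitude subsquare a = 0; −1 → -1, wraps to 23 = x, carry into square.
Longitude square 5; −1 → 4.
Latitude subsquare m = 12; +1 → 13 = n.

PD42xn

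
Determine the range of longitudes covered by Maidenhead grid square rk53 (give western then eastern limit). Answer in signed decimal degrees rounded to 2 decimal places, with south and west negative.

170.00, 172.00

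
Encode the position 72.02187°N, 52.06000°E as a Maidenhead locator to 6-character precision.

Offset from 180°W / 90°S: lon 232.0600°, lat 162.0219°.
Field: 232.0600/20 → 11 → L, 162.0219/10 → 16 → Q; chars LQ.
Square: 12.0600/2 → 6, 2.0219/1 → 2; chars 62.
Subsquare: 0.0600/0.0833333 → 0 → a, 0.0219/0.0416667 → 0 → a; chars aa.

LQ62aa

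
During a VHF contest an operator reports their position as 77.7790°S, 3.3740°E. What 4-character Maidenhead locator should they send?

JB12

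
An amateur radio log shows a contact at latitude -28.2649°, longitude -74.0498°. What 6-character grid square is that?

Offset from 180°W / 90°S: lon 105.9502°, lat 61.7351°.
Field: 105.9502/20 → 5 → F, 61.7351/10 → 6 → G; chars FG.
Square: 5.9502/2 → 2, 1.7351/1 → 1; chars 21.
Subsquare: 1.9502/0.0833333 → 23 → x, 0.7351/0.0416667 → 17 → r; chars xr.

FG21xr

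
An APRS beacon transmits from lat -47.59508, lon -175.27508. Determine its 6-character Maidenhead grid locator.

Add 180° to longitude and 90° to latitude: 4.7249, 42.4049.
Field: 4.7249/20 → 0 → A, 42.4049/10 → 4 → E; chars AE.
Square: 4.7249/2 → 2, 2.4049/1 → 2; chars 22.
Subsquare: 0.7249/0.0833333 → 8 → i, 0.4049/0.0416667 → 9 → j; chars ij.

AE22ij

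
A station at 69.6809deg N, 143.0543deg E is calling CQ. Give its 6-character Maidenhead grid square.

QP19mq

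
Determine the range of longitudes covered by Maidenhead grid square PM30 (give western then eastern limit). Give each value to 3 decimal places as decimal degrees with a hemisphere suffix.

Field P=15, M=12: +15·20° lon, +12·10° lat → SW at lon 120°, lat 30°.
Square 3, 0: +3·2° lon, +0·1° lat → SW at lon 126°, lat 30°.
Cell spans 2° lon × 1° lat.
west 126.000° E, east 128.000° E.

126.000° E, 128.000° E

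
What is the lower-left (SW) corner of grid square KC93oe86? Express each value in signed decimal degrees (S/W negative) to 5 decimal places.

-66.80833, 39.23333

Field K=10, C=2: +10·20° lon, +2·10° lat → SW at lon 20°, lat -70°.
Square 9, 3: +9·2° lon, +3·1° lat → SW at lon 38°, lat -67°.
Subsquare o=14, e=4: +14·0.0833333° lon, +4·0.0416667° lat → SW at lon 39.1667°, lat -66.8333°.
Extended square 8, 6: +8·0.00833333° lon, +6·0.00416667° lat → SW at lon 39.2333°, lat -66.8083°.
latitude -66.80833, longitude 39.23333.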